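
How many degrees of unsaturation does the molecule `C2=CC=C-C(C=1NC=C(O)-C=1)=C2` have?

Molecular formula from the SMILES: C10H9NO.
DoU = (2C + 2 + N − H − X)/2 = (2·10 + 2 + 1 − 9 − 0)/2 = 14/2 = 7.
(Structurally: 2 ring(s) + 5 π bond(s) = 7.)

7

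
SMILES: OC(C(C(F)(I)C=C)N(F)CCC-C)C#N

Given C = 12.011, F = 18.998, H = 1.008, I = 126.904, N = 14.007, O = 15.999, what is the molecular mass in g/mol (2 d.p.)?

344.14

Molecular formula: C10H15F2IN2O.
M = 10×12.011 + 2×18.998 + 15×1.008 + 1×126.904 + 2×14.007 + 1×15.999 = 344.14 g/mol.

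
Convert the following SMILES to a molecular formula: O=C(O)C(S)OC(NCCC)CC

Heavy atoms from the SMILES: 8 C, 1 N, 3 O, 1 S.
Implicit hydrogens by atom environment:
  3 × C: 2 H each → 6
  2 × C: 3 H each → 6
  2 × C: 1 H each → 2
  2 × O: no H
  1 × C: no H
  1 × N: 1 H
  1 × O: 1 H
  1 × S: 1 H
  Total hydrogens = 17.
Molecular formula: C8H17NO3S

C8H17NO3S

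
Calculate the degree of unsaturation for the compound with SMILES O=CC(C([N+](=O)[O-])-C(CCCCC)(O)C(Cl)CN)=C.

Molecular formula from the SMILES: C12H21ClN2O4.
DoU = (2C + 2 + N − H − X)/2 = (2·12 + 2 + 2 − 21 − 1)/2 = 6/2 = 3.
(Structurally: 0 ring(s) + 3 π bond(s) = 3.)

3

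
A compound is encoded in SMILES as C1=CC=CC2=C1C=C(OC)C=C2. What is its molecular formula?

Heavy atoms from the SMILES: 11 C, 1 O.
Implicit hydrogens by atom environment:
  7 × C (aromatic): 1 H each → 7
  3 × C (aromatic): no H
  1 × C: 3 H
  1 × O: no H
  Total hydrogens = 10.
Molecular formula: C11H10O

C11H10O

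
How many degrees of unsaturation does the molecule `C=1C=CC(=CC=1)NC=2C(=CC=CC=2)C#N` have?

10

Molecular formula from the SMILES: C13H10N2.
DoU = (2C + 2 + N − H − X)/2 = (2·13 + 2 + 2 − 10 − 0)/2 = 20/2 = 10.
(Structurally: 2 ring(s) + 8 π bond(s) = 10.)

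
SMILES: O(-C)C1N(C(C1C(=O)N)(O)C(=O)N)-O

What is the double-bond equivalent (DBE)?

3

Molecular formula from the SMILES: C6H11N3O5.
DoU = (2C + 2 + N − H − X)/2 = (2·6 + 2 + 3 − 11 − 0)/2 = 6/2 = 3.
(Structurally: 1 ring(s) + 2 π bond(s) = 3.)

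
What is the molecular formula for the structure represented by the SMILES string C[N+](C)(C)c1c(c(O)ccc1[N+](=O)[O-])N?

Heavy atoms from the SMILES: 9 C, 3 N, 3 O.
Implicit hydrogens by atom environment:
  4 × C (aromatic): no H
  3 × C: 3 H each → 9
  2 × C (aromatic): 1 H each → 2
  2 × N (charge +1): no H
  1 × N: 2 H
  1 × O: 1 H
  1 × O: no H
  1 × O (charge -1): no H
  Total hydrogens = 14.
Net charge +1.
Molecular formula: C9H14N3O3+

C9H14N3O3+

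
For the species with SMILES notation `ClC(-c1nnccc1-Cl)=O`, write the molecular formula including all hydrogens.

Heavy atoms from the SMILES: 5 C, 2 Cl, 2 N, 1 O.
Implicit hydrogens by atom environment:
  2 × C (aromatic): 1 H each → 2
  2 × C (aromatic): no H
  2 × Cl: no H
  2 × N (aromatic): no H
  1 × C: no H
  1 × O: no H
  Total hydrogens = 2.
Molecular formula: C5H2Cl2N2O

C5H2Cl2N2O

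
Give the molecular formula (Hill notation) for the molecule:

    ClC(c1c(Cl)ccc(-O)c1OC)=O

Heavy atoms from the SMILES: 8 C, 2 Cl, 3 O.
Implicit hydrogens by atom environment:
  4 × C (aromatic): no H
  2 × C (aromatic): 1 H each → 2
  2 × Cl: no H
  2 × O: no H
  1 × C: 3 H
  1 × C: no H
  1 × O: 1 H
  Total hydrogens = 6.
Molecular formula: C8H6Cl2O3

C8H6Cl2O3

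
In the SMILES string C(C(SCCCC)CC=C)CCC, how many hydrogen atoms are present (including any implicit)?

Hydrogens are implicit in SMILES; fill each atom to its normal valence:
  8 × C: 2 H each → 16
  2 × C: 3 H each → 6
  2 × C: 1 H each → 2
  1 × S: no H
  Total hydrogens = 24.

24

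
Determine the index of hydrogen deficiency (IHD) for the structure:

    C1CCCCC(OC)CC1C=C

2

Molecular formula from the SMILES: C11H20O.
DoU = (2C + 2 + N − H − X)/2 = (2·11 + 2 + 0 − 20 − 0)/2 = 4/2 = 2.
(Structurally: 1 ring(s) + 1 π bond(s) = 2.)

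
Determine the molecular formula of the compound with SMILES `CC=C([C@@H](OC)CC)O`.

Heavy atoms from the SMILES: 7 C, 2 O.
Implicit hydrogens by atom environment:
  3 × C: 3 H each → 9
  2 × C: 1 H each → 2
  1 × C: 2 H
  1 × C: no H
  1 × O: 1 H
  1 × O: no H
  Total hydrogens = 14.
Molecular formula: C7H14O2

C7H14O2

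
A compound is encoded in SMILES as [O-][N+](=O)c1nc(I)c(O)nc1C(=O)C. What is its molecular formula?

C6H4IN3O4

Heavy atoms from the SMILES: 6 C, 1 I, 3 N, 4 O.
Implicit hydrogens by atom environment:
  4 × C (aromatic): no H
  2 × N (aromatic): no H
  2 × O: no H
  1 × C: 3 H
  1 × C: no H
  1 × I: no H
  1 × N (charge +1): no H
  1 × O: 1 H
  1 × O (charge -1): no H
  Total hydrogens = 4.
Molecular formula: C6H4IN3O4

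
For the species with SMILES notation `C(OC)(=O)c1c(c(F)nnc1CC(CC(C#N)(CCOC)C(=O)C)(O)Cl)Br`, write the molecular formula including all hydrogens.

Heavy atoms from the SMILES: 1 Br, 16 C, 1 Cl, 1 F, 3 N, 5 O.
Implicit hydrogens by atom environment:
  5 × C: no H
  4 × C: 2 H each → 8
  4 × C (aromatic): no H
  4 × O: no H
  3 × C: 3 H each → 9
  2 × N (aromatic): no H
  1 × Br: no H
  1 × Cl: no H
  1 × F: no H
  1 × N: no H
  1 × O: 1 H
  Total hydrogens = 18.
Molecular formula: C16H18BrClFN3O5

C16H18BrClFN3O5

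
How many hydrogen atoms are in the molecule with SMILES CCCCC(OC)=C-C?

Hydrogens are implicit in SMILES; fill each atom to its normal valence:
  3 × C: 3 H each → 9
  3 × C: 2 H each → 6
  1 × C: 1 H
  1 × C: no H
  1 × O: no H
  Total hydrogens = 16.

16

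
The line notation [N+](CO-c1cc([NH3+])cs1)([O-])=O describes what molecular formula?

C5H7N2O3S+

Heavy atoms from the SMILES: 5 C, 2 N, 3 O, 1 S.
Implicit hydrogens by atom environment:
  2 × C (aromatic): 1 H each → 2
  2 × C (aromatic): no H
  2 × O: no H
  1 × C: 2 H
  1 × N (charge +1): 3 H
  1 × N (charge +1): no H
  1 × O (charge -1): no H
  1 × S (aromatic): no H
  Total hydrogens = 7.
Net charge +1.
Molecular formula: C5H7N2O3S+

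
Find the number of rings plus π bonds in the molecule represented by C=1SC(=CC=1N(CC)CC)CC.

Molecular formula from the SMILES: C10H17NS.
DoU = (2C + 2 + N − H − X)/2 = (2·10 + 2 + 1 − 17 − 0)/2 = 6/2 = 3.
(Structurally: 1 ring(s) + 2 π bond(s) = 3.)

3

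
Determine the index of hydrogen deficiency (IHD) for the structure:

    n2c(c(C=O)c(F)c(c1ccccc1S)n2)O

9

Molecular formula from the SMILES: C11H7FN2O2S.
DoU = (2C + 2 + N − H − X)/2 = (2·11 + 2 + 2 − 7 − 1)/2 = 18/2 = 9.
(Structurally: 2 ring(s) + 7 π bond(s) = 9.)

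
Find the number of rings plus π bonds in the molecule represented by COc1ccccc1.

4

Molecular formula from the SMILES: C7H8O.
DoU = (2C + 2 + N − H − X)/2 = (2·7 + 2 + 0 − 8 − 0)/2 = 8/2 = 4.
(Structurally: 1 ring(s) + 3 π bond(s) = 4.)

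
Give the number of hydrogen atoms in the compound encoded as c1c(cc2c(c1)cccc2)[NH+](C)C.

14

Hydrogens are implicit in SMILES; fill each atom to its normal valence:
  7 × C (aromatic): 1 H each → 7
  3 × C (aromatic): no H
  2 × C: 3 H each → 6
  1 × N (charge +1): 1 H
  Total hydrogens = 14.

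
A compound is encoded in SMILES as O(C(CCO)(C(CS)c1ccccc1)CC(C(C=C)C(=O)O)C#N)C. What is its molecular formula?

C19H25NO4S

Heavy atoms from the SMILES: 19 C, 1 N, 4 O, 1 S.
Implicit hydrogens by atom environment:
  5 × C: 2 H each → 10
  5 × C (aromatic): 1 H each → 5
  4 × C: 1 H each → 4
  3 × C: no H
  2 × O: 1 H each → 2
  2 × O: no H
  1 × C: 3 H
  1 × C (aromatic): no H
  1 × N: no H
  1 × S: 1 H
  Total hydrogens = 25.
Molecular formula: C19H25NO4S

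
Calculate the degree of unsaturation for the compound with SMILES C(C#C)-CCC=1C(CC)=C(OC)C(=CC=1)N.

Molecular formula from the SMILES: C14H19NO.
DoU = (2C + 2 + N − H − X)/2 = (2·14 + 2 + 1 − 19 − 0)/2 = 12/2 = 6.
(Structurally: 1 ring(s) + 5 π bond(s) = 6.)

6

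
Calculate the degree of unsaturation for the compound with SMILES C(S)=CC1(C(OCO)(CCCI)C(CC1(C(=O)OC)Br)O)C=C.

Molecular formula from the SMILES: C15H22BrIO5S.
DoU = (2C + 2 + N − H − X)/2 = (2·15 + 2 + 0 − 22 − 2)/2 = 8/2 = 4.
(Structurally: 1 ring(s) + 3 π bond(s) = 4.)

4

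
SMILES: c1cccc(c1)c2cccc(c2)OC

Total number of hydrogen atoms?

Hydrogens are implicit in SMILES; fill each atom to its normal valence:
  9 × C (aromatic): 1 H each → 9
  3 × C (aromatic): no H
  1 × C: 3 H
  1 × O: no H
  Total hydrogens = 12.

12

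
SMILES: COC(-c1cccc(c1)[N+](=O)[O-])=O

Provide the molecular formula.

C8H7NO4

Heavy atoms from the SMILES: 8 C, 1 N, 4 O.
Implicit hydrogens by atom environment:
  4 × C (aromatic): 1 H each → 4
  3 × O: no H
  2 × C (aromatic): no H
  1 × C: 3 H
  1 × C: no H
  1 × N (charge +1): no H
  1 × O (charge -1): no H
  Total hydrogens = 7.
Molecular formula: C8H7NO4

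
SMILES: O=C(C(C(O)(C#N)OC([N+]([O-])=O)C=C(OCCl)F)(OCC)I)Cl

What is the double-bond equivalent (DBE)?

Molecular formula from the SMILES: C10H10Cl2FIN2O7.
DoU = (2C + 2 + N − H − X)/2 = (2·10 + 2 + 2 − 10 − 4)/2 = 10/2 = 5.
(Structurally: 0 ring(s) + 5 π bond(s) = 5.)

5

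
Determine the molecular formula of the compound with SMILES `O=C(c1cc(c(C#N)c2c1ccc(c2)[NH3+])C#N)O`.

C13H8N3O2+

Heavy atoms from the SMILES: 13 C, 3 N, 2 O.
Implicit hydrogens by atom environment:
  6 × C (aromatic): no H
  4 × C (aromatic): 1 H each → 4
  3 × C: no H
  2 × N: no H
  1 × N (charge +1): 3 H
  1 × O: 1 H
  1 × O: no H
  Total hydrogens = 8.
Net charge +1.
Molecular formula: C13H8N3O2+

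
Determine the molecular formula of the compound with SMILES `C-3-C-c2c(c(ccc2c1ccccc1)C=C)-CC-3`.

Heavy atoms from the SMILES: 18 C.
Implicit hydrogens by atom environment:
  7 × C (aromatic): 1 H each → 7
  5 × C: 2 H each → 10
  5 × C (aromatic): no H
  1 × C: 1 H
  Total hydrogens = 18.
Molecular formula: C18H18

C18H18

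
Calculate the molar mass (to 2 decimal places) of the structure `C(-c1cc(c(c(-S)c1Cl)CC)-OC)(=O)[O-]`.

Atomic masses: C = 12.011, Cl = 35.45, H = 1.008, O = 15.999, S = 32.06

245.70

Molecular formula: C10H10ClO3S-.
M = 10×12.011 + 1×35.45 + 10×1.008 + 3×15.999 + 1×32.06 = 245.70 g/mol.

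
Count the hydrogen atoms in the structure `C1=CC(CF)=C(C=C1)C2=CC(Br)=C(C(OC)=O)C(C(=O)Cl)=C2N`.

Hydrogens are implicit in SMILES; fill each atom to its normal valence:
  7 × C (aromatic): no H
  5 × C (aromatic): 1 H each → 5
  3 × O: no H
  2 × C: no H
  1 × Br: no H
  1 × C: 3 H
  1 × C: 2 H
  1 × Cl: no H
  1 × F: no H
  1 × N: 2 H
  Total hydrogens = 12.

12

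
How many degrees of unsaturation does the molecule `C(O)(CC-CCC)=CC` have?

Molecular formula from the SMILES: C8H16O.
DoU = (2C + 2 + N − H − X)/2 = (2·8 + 2 + 0 − 16 − 0)/2 = 2/2 = 1.
(Structurally: 0 ring(s) + 1 π bond(s) = 1.)

1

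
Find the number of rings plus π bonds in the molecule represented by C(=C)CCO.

1

Molecular formula from the SMILES: C4H8O.
DoU = (2C + 2 + N − H − X)/2 = (2·4 + 2 + 0 − 8 − 0)/2 = 2/2 = 1.
(Structurally: 0 ring(s) + 1 π bond(s) = 1.)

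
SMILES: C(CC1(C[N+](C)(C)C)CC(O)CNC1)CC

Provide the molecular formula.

C13H29N2O+

Heavy atoms from the SMILES: 13 C, 2 N, 1 O.
Implicit hydrogens by atom environment:
  7 × C: 2 H each → 14
  4 × C: 3 H each → 12
  1 × C: 1 H
  1 × C: no H
  1 × N: 1 H
  1 × N (charge +1): no H
  1 × O: 1 H
  Total hydrogens = 29.
Net charge +1.
Molecular formula: C13H29N2O+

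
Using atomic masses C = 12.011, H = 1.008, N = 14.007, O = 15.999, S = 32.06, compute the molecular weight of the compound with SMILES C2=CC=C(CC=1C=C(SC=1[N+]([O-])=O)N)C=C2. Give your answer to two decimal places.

Molecular formula: C11H10N2O2S.
M = 11×12.011 + 10×1.008 + 2×14.007 + 2×15.999 + 1×32.06 = 234.27 g/mol.

234.27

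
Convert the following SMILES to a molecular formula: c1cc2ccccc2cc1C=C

Heavy atoms from the SMILES: 12 C.
Implicit hydrogens by atom environment:
  7 × C (aromatic): 1 H each → 7
  3 × C (aromatic): no H
  1 × C: 2 H
  1 × C: 1 H
  Total hydrogens = 10.
Molecular formula: C12H10

C12H10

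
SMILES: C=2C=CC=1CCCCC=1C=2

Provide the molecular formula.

C10H12

Heavy atoms from the SMILES: 10 C.
Implicit hydrogens by atom environment:
  4 × C: 2 H each → 8
  4 × C (aromatic): 1 H each → 4
  2 × C (aromatic): no H
  Total hydrogens = 12.
Molecular formula: C10H12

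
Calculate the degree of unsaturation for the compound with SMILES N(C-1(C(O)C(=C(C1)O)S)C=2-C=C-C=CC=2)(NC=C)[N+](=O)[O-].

8

Molecular formula from the SMILES: C13H15N3O4S.
DoU = (2C + 2 + N − H − X)/2 = (2·13 + 2 + 3 − 15 − 0)/2 = 16/2 = 8.
(Structurally: 2 ring(s) + 6 π bond(s) = 8.)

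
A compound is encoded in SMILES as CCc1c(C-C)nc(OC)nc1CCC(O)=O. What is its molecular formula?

Heavy atoms from the SMILES: 12 C, 2 N, 3 O.
Implicit hydrogens by atom environment:
  4 × C: 2 H each → 8
  4 × C (aromatic): no H
  3 × C: 3 H each → 9
  2 × N (aromatic): no H
  2 × O: no H
  1 × C: no H
  1 × O: 1 H
  Total hydrogens = 18.
Molecular formula: C12H18N2O3

C12H18N2O3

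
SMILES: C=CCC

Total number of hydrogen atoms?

Hydrogens are implicit in SMILES; fill each atom to its normal valence:
  2 × C: 2 H each → 4
  1 × C: 3 H
  1 × C: 1 H
  Total hydrogens = 8.

8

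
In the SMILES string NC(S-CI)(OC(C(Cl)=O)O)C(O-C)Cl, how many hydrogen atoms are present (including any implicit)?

Hydrogens are implicit in SMILES; fill each atom to its normal valence:
  3 × O: no H
  2 × C: 1 H each → 2
  2 × C: no H
  2 × Cl: no H
  1 × C: 3 H
  1 × C: 2 H
  1 × I: no H
  1 × N: 2 H
  1 × O: 1 H
  1 × S: no H
  Total hydrogens = 10.

10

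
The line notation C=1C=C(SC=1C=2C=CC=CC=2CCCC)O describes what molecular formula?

C14H16OS

Heavy atoms from the SMILES: 14 C, 1 O, 1 S.
Implicit hydrogens by atom environment:
  6 × C (aromatic): 1 H each → 6
  4 × C (aromatic): no H
  3 × C: 2 H each → 6
  1 × C: 3 H
  1 × O: 1 H
  1 × S (aromatic): no H
  Total hydrogens = 16.
Molecular formula: C14H16OS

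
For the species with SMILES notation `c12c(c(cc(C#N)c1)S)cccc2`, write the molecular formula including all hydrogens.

Heavy atoms from the SMILES: 11 C, 1 N, 1 S.
Implicit hydrogens by atom environment:
  6 × C (aromatic): 1 H each → 6
  4 × C (aromatic): no H
  1 × C: no H
  1 × N: no H
  1 × S: 1 H
  Total hydrogens = 7.
Molecular formula: C11H7NS

C11H7NS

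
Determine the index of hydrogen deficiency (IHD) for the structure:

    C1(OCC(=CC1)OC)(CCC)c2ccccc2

Molecular formula from the SMILES: C15H20O2.
DoU = (2C + 2 + N − H − X)/2 = (2·15 + 2 + 0 − 20 − 0)/2 = 12/2 = 6.
(Structurally: 2 ring(s) + 4 π bond(s) = 6.)

6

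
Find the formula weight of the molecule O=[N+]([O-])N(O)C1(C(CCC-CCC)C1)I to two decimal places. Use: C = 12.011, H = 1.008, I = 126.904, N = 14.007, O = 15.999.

328.15

Molecular formula: C9H17IN2O3.
M = 9×12.011 + 17×1.008 + 1×126.904 + 2×14.007 + 3×15.999 = 328.15 g/mol.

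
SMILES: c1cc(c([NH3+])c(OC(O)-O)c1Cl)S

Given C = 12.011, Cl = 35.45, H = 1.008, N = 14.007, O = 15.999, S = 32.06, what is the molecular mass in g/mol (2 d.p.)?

Molecular formula: C7H9ClNO3S+.
M = 7×12.011 + 1×35.45 + 9×1.008 + 1×14.007 + 3×15.999 + 1×32.06 = 222.66 g/mol.

222.66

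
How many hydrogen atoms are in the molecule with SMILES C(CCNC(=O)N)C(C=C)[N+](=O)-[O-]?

Hydrogens are implicit in SMILES; fill each atom to its normal valence:
  4 × C: 2 H each → 8
  2 × C: 1 H each → 2
  2 × O: no H
  1 × C: no H
  1 × N: 2 H
  1 × N: 1 H
  1 × N (charge +1): no H
  1 × O (charge -1): no H
  Total hydrogens = 13.

13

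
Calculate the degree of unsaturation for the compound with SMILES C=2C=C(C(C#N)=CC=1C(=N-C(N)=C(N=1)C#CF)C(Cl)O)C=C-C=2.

Molecular formula from the SMILES: C16H10ClFN4O.
DoU = (2C + 2 + N − H − X)/2 = (2·16 + 2 + 4 − 10 − 2)/2 = 26/2 = 13.
(Structurally: 2 ring(s) + 11 π bond(s) = 13.)

13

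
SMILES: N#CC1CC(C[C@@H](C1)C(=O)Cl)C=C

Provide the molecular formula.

C10H12ClNO

Heavy atoms from the SMILES: 10 C, 1 Cl, 1 N, 1 O.
Implicit hydrogens by atom environment:
  4 × C: 2 H each → 8
  4 × C: 1 H each → 4
  2 × C: no H
  1 × Cl: no H
  1 × N: no H
  1 × O: no H
  Total hydrogens = 12.
Molecular formula: C10H12ClNO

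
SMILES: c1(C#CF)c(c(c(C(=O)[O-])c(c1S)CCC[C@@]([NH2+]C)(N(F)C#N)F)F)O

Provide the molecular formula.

C15H13F4N3O3S

Heavy atoms from the SMILES: 15 C, 4 F, 3 N, 3 O, 1 S.
Implicit hydrogens by atom environment:
  6 × C (aromatic): no H
  5 × C: no H
  4 × F: no H
  3 × C: 2 H each → 6
  2 × N: no H
  1 × C: 3 H
  1 × N (charge +1): 2 H
  1 × O: 1 H
  1 × O: no H
  1 × O (charge -1): no H
  1 × S: 1 H
  Total hydrogens = 13.
Molecular formula: C15H13F4N3O3S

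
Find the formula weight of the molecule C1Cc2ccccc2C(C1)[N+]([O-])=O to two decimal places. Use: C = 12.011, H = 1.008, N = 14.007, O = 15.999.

177.20

Molecular formula: C10H11NO2.
M = 10×12.011 + 11×1.008 + 1×14.007 + 2×15.999 = 177.20 g/mol.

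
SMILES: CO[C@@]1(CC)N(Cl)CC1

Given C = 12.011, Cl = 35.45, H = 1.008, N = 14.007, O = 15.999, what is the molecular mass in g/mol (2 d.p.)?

149.62

Molecular formula: C6H12ClNO.
M = 6×12.011 + 1×35.45 + 12×1.008 + 1×14.007 + 1×15.999 = 149.62 g/mol.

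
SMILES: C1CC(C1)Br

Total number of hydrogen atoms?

7

Hydrogens are implicit in SMILES; fill each atom to its normal valence:
  3 × C: 2 H each → 6
  1 × Br: no H
  1 × C: 1 H
  Total hydrogens = 7.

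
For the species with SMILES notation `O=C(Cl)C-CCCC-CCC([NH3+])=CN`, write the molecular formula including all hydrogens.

Heavy atoms from the SMILES: 10 C, 1 Cl, 2 N, 1 O.
Implicit hydrogens by atom environment:
  7 × C: 2 H each → 14
  2 × C: no H
  1 × C: 1 H
  1 × Cl: no H
  1 × N (charge +1): 3 H
  1 × N: 2 H
  1 × O: no H
  Total hydrogens = 20.
Net charge +1.
Molecular formula: C10H20ClN2O+

C10H20ClN2O+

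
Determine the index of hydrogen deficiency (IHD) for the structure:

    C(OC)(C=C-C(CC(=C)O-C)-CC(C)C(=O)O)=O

4

Molecular formula from the SMILES: C13H20O5.
DoU = (2C + 2 + N − H − X)/2 = (2·13 + 2 + 0 − 20 − 0)/2 = 8/2 = 4.
(Structurally: 0 ring(s) + 4 π bond(s) = 4.)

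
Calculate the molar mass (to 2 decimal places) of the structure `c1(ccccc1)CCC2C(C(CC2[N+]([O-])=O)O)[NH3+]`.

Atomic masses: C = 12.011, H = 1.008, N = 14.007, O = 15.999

251.31

Molecular formula: C13H19N2O3+.
M = 13×12.011 + 19×1.008 + 2×14.007 + 3×15.999 = 251.31 g/mol.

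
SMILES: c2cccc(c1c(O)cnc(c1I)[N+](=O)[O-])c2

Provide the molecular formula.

Heavy atoms from the SMILES: 11 C, 1 I, 2 N, 3 O.
Implicit hydrogens by atom environment:
  6 × C (aromatic): 1 H each → 6
  5 × C (aromatic): no H
  1 × I: no H
  1 × N (aromatic): no H
  1 × N (charge +1): no H
  1 × O: 1 H
  1 × O: no H
  1 × O (charge -1): no H
  Total hydrogens = 7.
Molecular formula: C11H7IN2O3

C11H7IN2O3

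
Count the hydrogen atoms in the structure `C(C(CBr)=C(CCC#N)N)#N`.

Hydrogens are implicit in SMILES; fill each atom to its normal valence:
  4 × C: no H
  3 × C: 2 H each → 6
  2 × N: no H
  1 × Br: no H
  1 × N: 2 H
  Total hydrogens = 8.

8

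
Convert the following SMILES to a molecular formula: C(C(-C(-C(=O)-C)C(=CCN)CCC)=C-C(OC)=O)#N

C14H20N2O3

Heavy atoms from the SMILES: 14 C, 2 N, 3 O.
Implicit hydrogens by atom environment:
  5 × C: no H
  3 × C: 3 H each → 9
  3 × C: 2 H each → 6
  3 × C: 1 H each → 3
  3 × O: no H
  1 × N: 2 H
  1 × N: no H
  Total hydrogens = 20.
Molecular formula: C14H20N2O3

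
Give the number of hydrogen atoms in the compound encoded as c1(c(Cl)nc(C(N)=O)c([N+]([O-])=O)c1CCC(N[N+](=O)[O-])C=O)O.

10

Hydrogens are implicit in SMILES; fill each atom to its normal valence:
  5 × C (aromatic): no H
  4 × O: no H
  2 × C: 2 H each → 4
  2 × C: 1 H each → 2
  2 × N (charge +1): no H
  2 × O (charge -1): no H
  1 × C: no H
  1 × Cl: no H
  1 × N: 2 H
  1 × N: 1 H
  1 × N (aromatic): no H
  1 × O: 1 H
  Total hydrogens = 10.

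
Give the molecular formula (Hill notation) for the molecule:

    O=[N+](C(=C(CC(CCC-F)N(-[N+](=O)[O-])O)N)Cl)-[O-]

C7H12ClFN4O5

Heavy atoms from the SMILES: 7 C, 1 Cl, 1 F, 4 N, 5 O.
Implicit hydrogens by atom environment:
  4 × C: 2 H each → 8
  2 × C: no H
  2 × N (charge +1): no H
  2 × O: no H
  2 × O (charge -1): no H
  1 × C: 1 H
  1 × Cl: no H
  1 × F: no H
  1 × N: 2 H
  1 × N: no H
  1 × O: 1 H
  Total hydrogens = 12.
Molecular formula: C7H12ClFN4O5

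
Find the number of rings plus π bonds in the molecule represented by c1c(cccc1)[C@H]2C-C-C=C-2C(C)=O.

7

Molecular formula from the SMILES: C13H14O.
DoU = (2C + 2 + N − H − X)/2 = (2·13 + 2 + 0 − 14 − 0)/2 = 14/2 = 7.
(Structurally: 2 ring(s) + 5 π bond(s) = 7.)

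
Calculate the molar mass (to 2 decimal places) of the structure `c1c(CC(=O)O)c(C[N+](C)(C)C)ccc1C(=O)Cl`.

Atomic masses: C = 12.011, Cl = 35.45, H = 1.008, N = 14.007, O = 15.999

Molecular formula: C13H17ClNO3+.
M = 13×12.011 + 1×35.45 + 17×1.008 + 1×14.007 + 3×15.999 = 270.73 g/mol.

270.73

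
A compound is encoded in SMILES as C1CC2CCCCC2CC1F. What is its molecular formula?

C10H17F

Heavy atoms from the SMILES: 10 C, 1 F.
Implicit hydrogens by atom environment:
  7 × C: 2 H each → 14
  3 × C: 1 H each → 3
  1 × F: no H
  Total hydrogens = 17.
Molecular formula: C10H17F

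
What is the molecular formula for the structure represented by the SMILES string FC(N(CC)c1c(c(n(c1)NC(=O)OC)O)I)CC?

C11H17FIN3O3

Heavy atoms from the SMILES: 11 C, 1 F, 1 I, 3 N, 3 O.
Implicit hydrogens by atom environment:
  3 × C: 3 H each → 9
  3 × C (aromatic): no H
  2 × C: 2 H each → 4
  2 × O: no H
  1 × C (aromatic): 1 H
  1 × C: 1 H
  1 × C: no H
  1 × F: no H
  1 × I: no H
  1 × N: 1 H
  1 × N (aromatic): no H
  1 × N: no H
  1 × O: 1 H
  Total hydrogens = 17.
Molecular formula: C11H17FIN3O3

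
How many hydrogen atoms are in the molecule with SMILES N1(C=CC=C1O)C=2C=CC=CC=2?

9

Hydrogens are implicit in SMILES; fill each atom to its normal valence:
  8 × C (aromatic): 1 H each → 8
  2 × C (aromatic): no H
  1 × N (aromatic): no H
  1 × O: 1 H
  Total hydrogens = 9.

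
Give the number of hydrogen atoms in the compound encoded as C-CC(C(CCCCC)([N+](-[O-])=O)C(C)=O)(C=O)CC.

25

Hydrogens are implicit in SMILES; fill each atom to its normal valence:
  6 × C: 2 H each → 12
  4 × C: 3 H each → 12
  3 × C: no H
  3 × O: no H
  1 × C: 1 H
  1 × N (charge +1): no H
  1 × O (charge -1): no H
  Total hydrogens = 25.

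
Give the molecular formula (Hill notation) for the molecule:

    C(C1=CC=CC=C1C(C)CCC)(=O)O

Heavy atoms from the SMILES: 12 C, 2 O.
Implicit hydrogens by atom environment:
  4 × C (aromatic): 1 H each → 4
  2 × C: 3 H each → 6
  2 × C: 2 H each → 4
  2 × C (aromatic): no H
  1 × C: 1 H
  1 × C: no H
  1 × O: 1 H
  1 × O: no H
  Total hydrogens = 16.
Molecular formula: C12H16O2

C12H16O2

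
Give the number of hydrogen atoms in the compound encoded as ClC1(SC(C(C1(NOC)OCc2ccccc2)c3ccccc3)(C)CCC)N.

29

Hydrogens are implicit in SMILES; fill each atom to its normal valence:
  10 × C (aromatic): 1 H each → 10
  3 × C: 3 H each → 9
  3 × C: 2 H each → 6
  3 × C: no H
  2 × C (aromatic): no H
  2 × O: no H
  1 × C: 1 H
  1 × Cl: no H
  1 × N: 2 H
  1 × N: 1 H
  1 × S: no H
  Total hydrogens = 29.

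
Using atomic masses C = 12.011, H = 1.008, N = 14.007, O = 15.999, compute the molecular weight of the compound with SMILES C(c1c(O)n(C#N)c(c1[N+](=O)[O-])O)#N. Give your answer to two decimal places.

Molecular formula: C6H2N4O4.
M = 6×12.011 + 2×1.008 + 4×14.007 + 4×15.999 = 194.11 g/mol.

194.11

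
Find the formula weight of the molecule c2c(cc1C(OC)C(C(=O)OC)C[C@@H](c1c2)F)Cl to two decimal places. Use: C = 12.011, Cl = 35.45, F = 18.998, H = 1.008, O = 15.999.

Molecular formula: C13H14ClFO3.
M = 13×12.011 + 1×35.45 + 1×18.998 + 14×1.008 + 3×15.999 = 272.70 g/mol.

272.70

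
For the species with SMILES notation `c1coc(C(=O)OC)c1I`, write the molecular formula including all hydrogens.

Heavy atoms from the SMILES: 6 C, 1 I, 3 O.
Implicit hydrogens by atom environment:
  2 × C (aromatic): 1 H each → 2
  2 × C (aromatic): no H
  2 × O: no H
  1 × C: 3 H
  1 × C: no H
  1 × I: no H
  1 × O (aromatic): no H
  Total hydrogens = 5.
Molecular formula: C6H5IO3

C6H5IO3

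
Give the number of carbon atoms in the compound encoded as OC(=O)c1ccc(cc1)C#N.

8

The symbol for carbon appears 8 times in the SMILES. Lowercase c denotes aromatic carbon and counts toward C.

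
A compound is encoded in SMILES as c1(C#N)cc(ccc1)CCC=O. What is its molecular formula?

Heavy atoms from the SMILES: 10 C, 1 N, 1 O.
Implicit hydrogens by atom environment:
  4 × C (aromatic): 1 H each → 4
  2 × C: 2 H each → 4
  2 × C (aromatic): no H
  1 × C: 1 H
  1 × C: no H
  1 × N: no H
  1 × O: no H
  Total hydrogens = 9.
Molecular formula: C10H9NO

C10H9NO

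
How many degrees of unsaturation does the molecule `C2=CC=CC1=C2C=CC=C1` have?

7

Molecular formula from the SMILES: C10H8.
DoU = (2C + 2 + N − H − X)/2 = (2·10 + 2 + 0 − 8 − 0)/2 = 14/2 = 7.
(Structurally: 2 ring(s) + 5 π bond(s) = 7.)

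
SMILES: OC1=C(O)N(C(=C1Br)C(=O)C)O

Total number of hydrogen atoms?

Hydrogens are implicit in SMILES; fill each atom to its normal valence:
  4 × C (aromatic): no H
  3 × O: 1 H each → 3
  1 × Br: no H
  1 × C: 3 H
  1 × C: no H
  1 × N (aromatic): no H
  1 × O: no H
  Total hydrogens = 6.

6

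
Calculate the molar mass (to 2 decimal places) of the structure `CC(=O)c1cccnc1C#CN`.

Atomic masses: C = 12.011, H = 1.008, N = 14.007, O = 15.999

Molecular formula: C9H8N2O.
M = 9×12.011 + 8×1.008 + 2×14.007 + 1×15.999 = 160.18 g/mol.

160.18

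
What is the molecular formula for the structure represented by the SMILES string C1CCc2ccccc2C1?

C10H12

Heavy atoms from the SMILES: 10 C.
Implicit hydrogens by atom environment:
  4 × C: 2 H each → 8
  4 × C (aromatic): 1 H each → 4
  2 × C (aromatic): no H
  Total hydrogens = 12.
Molecular formula: C10H12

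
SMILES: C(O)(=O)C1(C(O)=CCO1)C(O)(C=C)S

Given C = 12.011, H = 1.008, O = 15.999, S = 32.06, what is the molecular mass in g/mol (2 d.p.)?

Molecular formula: C8H10O5S.
M = 8×12.011 + 10×1.008 + 5×15.999 + 1×32.06 = 218.22 g/mol.

218.22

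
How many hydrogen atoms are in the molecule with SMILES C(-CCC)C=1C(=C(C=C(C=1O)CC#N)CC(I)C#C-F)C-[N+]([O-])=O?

Hydrogens are implicit in SMILES; fill each atom to its normal valence:
  6 × C: 2 H each → 12
  5 × C (aromatic): no H
  3 × C: no H
  1 × C: 3 H
  1 × C (aromatic): 1 H
  1 × C: 1 H
  1 × F: no H
  1 × I: no H
  1 × N: no H
  1 × N (charge +1): no H
  1 × O: 1 H
  1 × O: no H
  1 × O (charge -1): no H
  Total hydrogens = 18.

18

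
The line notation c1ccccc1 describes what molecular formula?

Heavy atoms from the SMILES: 6 C.
Implicit hydrogens by atom environment:
  6 × C (aromatic): 1 H each → 6
  Total hydrogens = 6.
Molecular formula: C6H6

C6H6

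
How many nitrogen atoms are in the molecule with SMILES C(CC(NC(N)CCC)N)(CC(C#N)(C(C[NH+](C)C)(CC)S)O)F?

The symbol for nitrogen appears 5 times in the SMILES.

5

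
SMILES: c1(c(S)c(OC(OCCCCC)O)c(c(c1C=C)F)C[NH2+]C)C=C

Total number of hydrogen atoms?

27

Hydrogens are implicit in SMILES; fill each atom to its normal valence:
  7 × C: 2 H each → 14
  6 × C (aromatic): no H
  3 × C: 1 H each → 3
  2 × C: 3 H each → 6
  2 × O: no H
  1 × F: no H
  1 × N (charge +1): 2 H
  1 × O: 1 H
  1 × S: 1 H
  Total hydrogens = 27.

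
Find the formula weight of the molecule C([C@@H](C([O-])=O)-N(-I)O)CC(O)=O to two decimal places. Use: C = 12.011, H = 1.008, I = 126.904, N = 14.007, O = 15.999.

288.02

Molecular formula: C5H7INO5-.
M = 5×12.011 + 7×1.008 + 1×126.904 + 1×14.007 + 5×15.999 = 288.02 g/mol.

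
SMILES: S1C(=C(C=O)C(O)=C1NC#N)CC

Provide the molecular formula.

C8H8N2O2S

Heavy atoms from the SMILES: 8 C, 2 N, 2 O, 1 S.
Implicit hydrogens by atom environment:
  4 × C (aromatic): no H
  1 × C: 3 H
  1 × C: 2 H
  1 × C: 1 H
  1 × C: no H
  1 × N: 1 H
  1 × N: no H
  1 × O: 1 H
  1 × O: no H
  1 × S (aromatic): no H
  Total hydrogens = 8.
Molecular formula: C8H8N2O2S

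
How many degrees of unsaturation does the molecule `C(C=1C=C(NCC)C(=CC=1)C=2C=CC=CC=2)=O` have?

9

Molecular formula from the SMILES: C15H15NO.
DoU = (2C + 2 + N − H − X)/2 = (2·15 + 2 + 1 − 15 − 0)/2 = 18/2 = 9.
(Structurally: 2 ring(s) + 7 π bond(s) = 9.)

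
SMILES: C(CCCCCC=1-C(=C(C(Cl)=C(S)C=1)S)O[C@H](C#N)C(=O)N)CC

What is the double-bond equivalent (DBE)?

7

Molecular formula from the SMILES: C17H23ClN2O2S2.
DoU = (2C + 2 + N − H − X)/2 = (2·17 + 2 + 2 − 23 − 1)/2 = 14/2 = 7.
(Structurally: 1 ring(s) + 6 π bond(s) = 7.)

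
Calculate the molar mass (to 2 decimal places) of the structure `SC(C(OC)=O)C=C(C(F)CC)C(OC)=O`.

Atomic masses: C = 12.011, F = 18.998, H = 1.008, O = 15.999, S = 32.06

250.28

Molecular formula: C10H15FO4S.
M = 10×12.011 + 1×18.998 + 15×1.008 + 4×15.999 + 1×32.06 = 250.28 g/mol.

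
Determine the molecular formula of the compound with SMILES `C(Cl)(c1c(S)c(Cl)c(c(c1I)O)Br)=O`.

Heavy atoms from the SMILES: 1 Br, 7 C, 2 Cl, 1 I, 2 O, 1 S.
Implicit hydrogens by atom environment:
  6 × C (aromatic): no H
  2 × Cl: no H
  1 × Br: no H
  1 × C: no H
  1 × I: no H
  1 × O: 1 H
  1 × O: no H
  1 × S: 1 H
  Total hydrogens = 2.
Molecular formula: C7H2BrCl2IO2S

C7H2BrCl2IO2S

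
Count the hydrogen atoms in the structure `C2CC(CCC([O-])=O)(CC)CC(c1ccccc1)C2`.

23

Hydrogens are implicit in SMILES; fill each atom to its normal valence:
  7 × C: 2 H each → 14
  5 × C (aromatic): 1 H each → 5
  2 × C: no H
  1 × C: 3 H
  1 × C: 1 H
  1 × C (aromatic): no H
  1 × O: no H
  1 × O (charge -1): no H
  Total hydrogens = 23.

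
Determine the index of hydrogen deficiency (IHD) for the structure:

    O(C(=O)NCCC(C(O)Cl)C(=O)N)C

Molecular formula from the SMILES: C7H13ClN2O4.
DoU = (2C + 2 + N − H − X)/2 = (2·7 + 2 + 2 − 13 − 1)/2 = 4/2 = 2.
(Structurally: 0 ring(s) + 2 π bond(s) = 2.)

2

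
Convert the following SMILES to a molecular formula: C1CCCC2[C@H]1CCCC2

C10H18

Heavy atoms from the SMILES: 10 C.
Implicit hydrogens by atom environment:
  8 × C: 2 H each → 16
  2 × C: 1 H each → 2
  Total hydrogens = 18.
Molecular formula: C10H18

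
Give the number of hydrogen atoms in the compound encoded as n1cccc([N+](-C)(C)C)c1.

Hydrogens are implicit in SMILES; fill each atom to its normal valence:
  4 × C (aromatic): 1 H each → 4
  3 × C: 3 H each → 9
  1 × C (aromatic): no H
  1 × N (aromatic): no H
  1 × N (charge +1): no H
  Total hydrogens = 13.

13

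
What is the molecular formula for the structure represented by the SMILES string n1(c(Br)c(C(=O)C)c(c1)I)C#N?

C7H4BrIN2O

Heavy atoms from the SMILES: 1 Br, 7 C, 1 I, 2 N, 1 O.
Implicit hydrogens by atom environment:
  3 × C (aromatic): no H
  2 × C: no H
  1 × Br: no H
  1 × C: 3 H
  1 × C (aromatic): 1 H
  1 × I: no H
  1 × N (aromatic): no H
  1 × N: no H
  1 × O: no H
  Total hydrogens = 4.
Molecular formula: C7H4BrIN2O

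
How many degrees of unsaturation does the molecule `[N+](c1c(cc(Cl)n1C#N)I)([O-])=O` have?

Molecular formula from the SMILES: C5HClIN3O2.
DoU = (2C + 2 + N − H − X)/2 = (2·5 + 2 + 3 − 1 − 2)/2 = 12/2 = 6.
(Structurally: 1 ring(s) + 5 π bond(s) = 6.)

6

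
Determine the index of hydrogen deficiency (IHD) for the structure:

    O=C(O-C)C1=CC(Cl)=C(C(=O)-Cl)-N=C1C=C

7

Molecular formula from the SMILES: C10H7Cl2NO3.
DoU = (2C + 2 + N − H − X)/2 = (2·10 + 2 + 1 − 7 − 2)/2 = 14/2 = 7.
(Structurally: 1 ring(s) + 6 π bond(s) = 7.)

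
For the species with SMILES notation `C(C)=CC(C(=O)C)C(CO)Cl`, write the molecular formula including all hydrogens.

C8H13ClO2

Heavy atoms from the SMILES: 8 C, 1 Cl, 2 O.
Implicit hydrogens by atom environment:
  4 × C: 1 H each → 4
  2 × C: 3 H each → 6
  1 × C: 2 H
  1 × C: no H
  1 × Cl: no H
  1 × O: 1 H
  1 × O: no H
  Total hydrogens = 13.
Molecular formula: C8H13ClO2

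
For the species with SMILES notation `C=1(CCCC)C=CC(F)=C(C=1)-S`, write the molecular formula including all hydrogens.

Heavy atoms from the SMILES: 10 C, 1 F, 1 S.
Implicit hydrogens by atom environment:
  3 × C: 2 H each → 6
  3 × C (aromatic): 1 H each → 3
  3 × C (aromatic): no H
  1 × C: 3 H
  1 × F: no H
  1 × S: 1 H
  Total hydrogens = 13.
Molecular formula: C10H13FS

C10H13FS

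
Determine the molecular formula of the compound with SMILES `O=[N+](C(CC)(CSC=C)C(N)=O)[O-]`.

Heavy atoms from the SMILES: 7 C, 2 N, 3 O, 1 S.
Implicit hydrogens by atom environment:
  3 × C: 2 H each → 6
  2 × C: no H
  2 × O: no H
  1 × C: 3 H
  1 × C: 1 H
  1 × N: 2 H
  1 × N (charge +1): no H
  1 × O (charge -1): no H
  1 × S: no H
  Total hydrogens = 12.
Molecular formula: C7H12N2O3S

C7H12N2O3S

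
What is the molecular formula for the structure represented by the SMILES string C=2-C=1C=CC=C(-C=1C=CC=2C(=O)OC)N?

C12H11NO2

Heavy atoms from the SMILES: 12 C, 1 N, 2 O.
Implicit hydrogens by atom environment:
  6 × C (aromatic): 1 H each → 6
  4 × C (aromatic): no H
  2 × O: no H
  1 × C: 3 H
  1 × C: no H
  1 × N: 2 H
  Total hydrogens = 11.
Molecular formula: C12H11NO2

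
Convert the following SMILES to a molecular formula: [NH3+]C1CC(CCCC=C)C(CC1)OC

Heavy atoms from the SMILES: 12 C, 1 N, 1 O.
Implicit hydrogens by atom environment:
  7 × C: 2 H each → 14
  4 × C: 1 H each → 4
  1 × C: 3 H
  1 × N (charge +1): 3 H
  1 × O: no H
  Total hydrogens = 24.
Net charge +1.
Molecular formula: C12H24NO+

C12H24NO+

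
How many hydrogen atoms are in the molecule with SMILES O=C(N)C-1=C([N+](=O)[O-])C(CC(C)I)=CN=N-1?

Hydrogens are implicit in SMILES; fill each atom to its normal valence:
  3 × C (aromatic): no H
  2 × N (aromatic): no H
  2 × O: no H
  1 × C: 3 H
  1 × C: 2 H
  1 × C (aromatic): 1 H
  1 × C: 1 H
  1 × C: no H
  1 × I: no H
  1 × N: 2 H
  1 × N (charge +1): no H
  1 × O (charge -1): no H
  Total hydrogens = 9.

9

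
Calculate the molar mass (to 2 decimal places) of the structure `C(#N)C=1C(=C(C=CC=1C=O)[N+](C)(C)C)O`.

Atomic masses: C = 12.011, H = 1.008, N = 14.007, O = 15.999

Molecular formula: C11H13N2O2+.
M = 11×12.011 + 13×1.008 + 2×14.007 + 2×15.999 = 205.24 g/mol.

205.24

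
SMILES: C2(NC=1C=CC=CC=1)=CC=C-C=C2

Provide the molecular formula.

Heavy atoms from the SMILES: 12 C, 1 N.
Implicit hydrogens by atom environment:
  10 × C (aromatic): 1 H each → 10
  2 × C (aromatic): no H
  1 × N: 1 H
  Total hydrogens = 11.
Molecular formula: C12H11N

C12H11N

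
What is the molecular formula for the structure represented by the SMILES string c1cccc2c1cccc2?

Heavy atoms from the SMILES: 10 C.
Implicit hydrogens by atom environment:
  8 × C (aromatic): 1 H each → 8
  2 × C (aromatic): no H
  Total hydrogens = 8.
Molecular formula: C10H8

C10H8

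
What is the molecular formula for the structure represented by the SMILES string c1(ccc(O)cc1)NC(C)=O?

C8H9NO2

Heavy atoms from the SMILES: 8 C, 1 N, 2 O.
Implicit hydrogens by atom environment:
  4 × C (aromatic): 1 H each → 4
  2 × C (aromatic): no H
  1 × C: 3 H
  1 × C: no H
  1 × N: 1 H
  1 × O: 1 H
  1 × O: no H
  Total hydrogens = 9.
Molecular formula: C8H9NO2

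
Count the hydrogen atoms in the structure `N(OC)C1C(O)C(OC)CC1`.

Hydrogens are implicit in SMILES; fill each atom to its normal valence:
  3 × C: 1 H each → 3
  2 × C: 3 H each → 6
  2 × C: 2 H each → 4
  2 × O: no H
  1 × N: 1 H
  1 × O: 1 H
  Total hydrogens = 15.

15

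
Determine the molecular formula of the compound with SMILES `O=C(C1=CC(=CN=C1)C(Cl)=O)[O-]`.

C7H3ClNO3-

Heavy atoms from the SMILES: 7 C, 1 Cl, 1 N, 3 O.
Implicit hydrogens by atom environment:
  3 × C (aromatic): 1 H each → 3
  2 × C (aromatic): no H
  2 × C: no H
  2 × O: no H
  1 × Cl: no H
  1 × N (aromatic): no H
  1 × O (charge -1): no H
  Total hydrogens = 3.
Net charge -1.
Molecular formula: C7H3ClNO3-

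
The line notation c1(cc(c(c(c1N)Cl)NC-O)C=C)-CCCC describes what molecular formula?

Heavy atoms from the SMILES: 13 C, 1 Cl, 2 N, 1 O.
Implicit hydrogens by atom environment:
  5 × C: 2 H each → 10
  5 × C (aromatic): no H
  1 × C: 3 H
  1 × C (aromatic): 1 H
  1 × C: 1 H
  1 × Cl: no H
  1 × N: 2 H
  1 × N: 1 H
  1 × O: 1 H
  Total hydrogens = 19.
Molecular formula: C13H19ClN2O

C13H19ClN2O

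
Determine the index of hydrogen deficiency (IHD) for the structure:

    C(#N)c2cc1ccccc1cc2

Molecular formula from the SMILES: C11H7N.
DoU = (2C + 2 + N − H − X)/2 = (2·11 + 2 + 1 − 7 − 0)/2 = 18/2 = 9.
(Structurally: 2 ring(s) + 7 π bond(s) = 9.)

9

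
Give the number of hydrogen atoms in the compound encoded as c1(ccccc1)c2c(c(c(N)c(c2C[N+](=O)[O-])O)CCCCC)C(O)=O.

22

Hydrogens are implicit in SMILES; fill each atom to its normal valence:
  7 × C (aromatic): no H
  5 × C: 2 H each → 10
  5 × C (aromatic): 1 H each → 5
  2 × O: 1 H each → 2
  2 × O: no H
  1 × C: 3 H
  1 × C: no H
  1 × N: 2 H
  1 × N (charge +1): no H
  1 × O (charge -1): no H
  Total hydrogens = 22.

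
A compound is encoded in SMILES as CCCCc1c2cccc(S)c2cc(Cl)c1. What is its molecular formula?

Heavy atoms from the SMILES: 14 C, 1 Cl, 1 S.
Implicit hydrogens by atom environment:
  5 × C (aromatic): 1 H each → 5
  5 × C (aromatic): no H
  3 × C: 2 H each → 6
  1 × C: 3 H
  1 × Cl: no H
  1 × S: 1 H
  Total hydrogens = 15.
Molecular formula: C14H15ClS

C14H15ClS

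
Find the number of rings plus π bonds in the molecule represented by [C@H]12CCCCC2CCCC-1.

Molecular formula from the SMILES: C10H18.
DoU = (2C + 2 + N − H − X)/2 = (2·10 + 2 + 0 − 18 − 0)/2 = 4/2 = 2.
(Structurally: 2 ring(s) + 0 π bond(s) = 2.)

2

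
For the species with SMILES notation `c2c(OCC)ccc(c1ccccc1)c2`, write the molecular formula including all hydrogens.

Heavy atoms from the SMILES: 14 C, 1 O.
Implicit hydrogens by atom environment:
  9 × C (aromatic): 1 H each → 9
  3 × C (aromatic): no H
  1 × C: 3 H
  1 × C: 2 H
  1 × O: no H
  Total hydrogens = 14.
Molecular formula: C14H14O

C14H14O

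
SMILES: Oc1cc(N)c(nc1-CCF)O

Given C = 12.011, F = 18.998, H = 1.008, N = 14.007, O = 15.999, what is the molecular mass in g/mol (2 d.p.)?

Molecular formula: C7H9FN2O2.
M = 7×12.011 + 1×18.998 + 9×1.008 + 2×14.007 + 2×15.999 = 172.16 g/mol.

172.16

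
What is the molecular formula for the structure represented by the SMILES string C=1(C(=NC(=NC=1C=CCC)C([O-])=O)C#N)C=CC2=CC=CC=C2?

Heavy atoms from the SMILES: 18 C, 3 N, 2 O.
Implicit hydrogens by atom environment:
  5 × C (aromatic): 1 H each → 5
  5 × C (aromatic): no H
  4 × C: 1 H each → 4
  2 × C: no H
  2 × N (aromatic): no H
  1 × C: 3 H
  1 × C: 2 H
  1 × N: no H
  1 × O: no H
  1 × O (charge -1): no H
  Total hydrogens = 14.
Net charge -1.
Molecular formula: C18H14N3O2-

C18H14N3O2-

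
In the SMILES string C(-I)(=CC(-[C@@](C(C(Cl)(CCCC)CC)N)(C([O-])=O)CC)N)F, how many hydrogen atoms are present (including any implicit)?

Hydrogens are implicit in SMILES; fill each atom to its normal valence:
  5 × C: 2 H each → 10
  4 × C: no H
  3 × C: 3 H each → 9
  3 × C: 1 H each → 3
  2 × N: 2 H each → 4
  1 × Cl: no H
  1 × F: no H
  1 × I: no H
  1 × O: no H
  1 × O (charge -1): no H
  Total hydrogens = 26.

26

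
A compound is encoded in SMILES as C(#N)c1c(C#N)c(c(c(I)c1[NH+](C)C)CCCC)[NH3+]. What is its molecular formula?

Heavy atoms from the SMILES: 14 C, 1 I, 4 N.
Implicit hydrogens by atom environment:
  6 × C (aromatic): no H
  3 × C: 3 H each → 9
  3 × C: 2 H each → 6
  2 × C: no H
  2 × N: no H
  1 × I: no H
  1 × N (charge +1): 3 H
  1 × N (charge +1): 1 H
  Total hydrogens = 19.
Net charge +2.
Molecular formula: [C14H19IN4]2+

[C14H19IN4]2+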